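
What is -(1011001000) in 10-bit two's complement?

Original (sign bit 1, negative): 1011001000
Step 1 - Invert all bits: 0100110111
Step 2 - Add 1: 0100111000
Verification: 1011001000 + 0100111000 = 10000000000; discarding the end carry (carry out of the top bit) leaves the 10-bit value 0000000000, as required for x + (-x)



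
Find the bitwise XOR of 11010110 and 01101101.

XOR: 1 when bits differ
  11010110
^ 01101101
----------
  10111011
Decimal: 214 ^ 109 = 187



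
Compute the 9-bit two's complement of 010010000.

Original: 010010000
Step 1 - Invert all bits: 101101111
Step 2 - Add 1: 101110000
Verification: 010010000 + 101110000 = 1000000000; discarding the end carry (carry out of the top bit) leaves the 9-bit value 000000000, as required for x + (-x)



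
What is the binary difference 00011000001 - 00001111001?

Method 1 - Direct subtraction (column by column from the right: bit − bit − borrow-in; if negative, add 2 and borrow 1 from the next column):
borrow: 00011110000
        00011000001
-       00001111001
-------------------
        00001001000

Method 2 - Add two's complement:
Two's complement of 00001111001: invert → 11110000110, add 1 → 11110000111
  00011000001
+ 11110000111
-------------
 100001001000  (end carry out of the top bit = 1)
Discarding the end carry: 00001001000
Decimal check:
  00011000001 = 128 + 64 + 1 = 193
  00001111001 = 64 + 32 + 16 + 8 + 1 = 121
  193 - 121 = 72, and 00001001000 = 64 + 8 = 72 ✓



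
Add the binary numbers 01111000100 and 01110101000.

Add column by column from the right: bit + bit + carry-in; write the sum mod 2, carry 1 when the sum is 2 or 3.
carry:  11100000000
        01111000100
+       01110101000
-------------------
       011101101100
(the carry out of the leftmost column, 0, becomes the leading bit)
Decimal check:
  01111000100 = 512 + 256 + 128 + 64 + 4 = 964
  01110101000 = 512 + 256 + 128 + 32 + 8 = 936
  964 + 936 = 1900, and 011101101100 = 1024 + 512 + 256 + 64 + 32 + 8 + 4 = 1900 ✓



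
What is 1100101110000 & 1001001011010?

AND: 1 only when both bits are 1
  1100101110000
& 1001001011010
---------------
  1000001010000
Decimal: 6512 & 4698 = 4176



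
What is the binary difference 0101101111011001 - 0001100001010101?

Method 1 - Direct subtraction (column by column from the right: bit − bit − borrow-in; if negative, add 2 and borrow 1 from the next column):
borrow: 0000000000001000
        0101101111011001
-       0001100001010101
------------------------
        0100001110000100

Method 2 - Add two's complement:
Two's complement of 0001100001010101: invert → 1110011110101010, add 1 → 1110011110101011
  0101101111011001
+ 1110011110101011
------------------
 10100001110000100  (end carry out of the top bit = 1)
Discarding the end carry: 0100001110000100
Decimal check:
  0101101111011001 = 16384 + 4096 + 2048 + 512 + 256 + 128 + 64 + 16 + 8 + 1 = 23513
  0001100001010101 = 4096 + 2048 + 64 + 16 + 4 + 1 = 6229
  23513 - 6229 = 17284, and 0100001110000100 = 16384 + 512 + 256 + 128 + 4 = 17284 ✓



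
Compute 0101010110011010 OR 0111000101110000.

OR: 1 when either bit is 1
  0101010110011010
| 0111000101110000
------------------
  0111010111111010
Decimal: 21914 | 29040 = 30202



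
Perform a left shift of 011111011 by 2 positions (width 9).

Original: 011111011 (decimal 251)
Shift left by 2 positions
Append 2 zeros on the right and drop the 2 high bits that overflow the 9-bit width
Result: 111101100 (decimal 492)
Equivalent: 251 << 2 = 251 × 2^2 = 1004, truncated to 9 bits = 492



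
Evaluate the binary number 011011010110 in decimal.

Sum of powers of 2 for each 1-bit:
2^1 + 2^2 + 2^4 + 2^6 + 2^7 + 2^9 + 2^10
= 2 + 4 + 16 + 64 + 128 + 512 + 1024
= 1750



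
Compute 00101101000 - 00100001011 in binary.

Method 1 - Direct subtraction (column by column from the right: bit − bit − borrow-in; if negative, add 2 and borrow 1 from the next column):
borrow: 00000111110
        00101101000
-       00100001011
-------------------
        00001011101

Method 2 - Add two's complement:
Two's complement of 00100001011: invert → 11011110100, add 1 → 11011110101
  00101101000
+ 11011110101
-------------
 100001011101  (end carry out of the top bit = 1)
Discarding the end carry: 00001011101
Decimal check:
  00101101000 = 256 + 64 + 32 + 8 = 360
  00100001011 = 256 + 8 + 2 + 1 = 267
  360 - 267 = 93, and 00001011101 = 64 + 16 + 8 + 4 + 1 = 93 ✓



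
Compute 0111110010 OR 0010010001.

OR: 1 when either bit is 1
  0111110010
| 0010010001
------------
  0111110011
Decimal: 498 | 145 = 499



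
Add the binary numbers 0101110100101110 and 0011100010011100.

Add column by column from the right: bit + bit + carry-in; write the sum mod 2, carry 1 when the sum is 2 or 3.
carry:  1111000001111000
        0101110100101110
+       0011100010011100
------------------------
       01001010111001010
(the carry out of the leftmost column, 0, becomes the leading bit)
Decimal check:
  0101110100101110 = 16384 + 4096 + 2048 + 1024 + 256 + 32 + 8 + 4 + 2 = 23854
  0011100010011100 = 8192 + 4096 + 2048 + 128 + 16 + 8 + 4 = 14492
  23854 + 14492 = 38346, and 01001010111001010 = 32768 + 4096 + 1024 + 256 + 128 + 64 + 8 + 2 = 38346 ✓



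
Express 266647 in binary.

Using repeated division by 2:
266647 ÷ 2 = 133323 remainder 1
133323 ÷ 2 = 66661 remainder 1
66661 ÷ 2 = 33330 remainder 1
33330 ÷ 2 = 16665 remainder 0
16665 ÷ 2 = 8332 remainder 1
8332 ÷ 2 = 4166 remainder 0
4166 ÷ 2 = 2083 remainder 0
2083 ÷ 2 = 1041 remainder 1
1041 ÷ 2 = 520 remainder 1
520 ÷ 2 = 260 remainder 0
260 ÷ 2 = 130 remainder 0
130 ÷ 2 = 65 remainder 0
65 ÷ 2 = 32 remainder 1
32 ÷ 2 = 16 remainder 0
16 ÷ 2 = 8 remainder 0
8 ÷ 2 = 4 remainder 0
4 ÷ 2 = 2 remainder 0
2 ÷ 2 = 1 remainder 0
1 ÷ 2 = 0 remainder 1
Reading remainders bottom to top: 1000001000110010111



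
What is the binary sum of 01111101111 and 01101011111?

Add column by column from the right: bit + bit + carry-in; write the sum mod 2, carry 1 when the sum is 2 or 3.
carry:  11111111110
        01111101111
+       01101011111
-------------------
       011101001110
(the carry out of the leftmost column, 0, becomes the leading bit)
Decimal check:
  01111101111 = 512 + 256 + 128 + 64 + 32 + 8 + 4 + 2 + 1 = 1007
  01101011111 = 512 + 256 + 64 + 16 + 8 + 4 + 2 + 1 = 863
  1007 + 863 = 1870, and 011101001110 = 1024 + 512 + 256 + 64 + 8 + 4 + 2 = 1870 ✓



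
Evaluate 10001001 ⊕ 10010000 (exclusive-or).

XOR: 1 when bits differ
  10001001
^ 10010000
----------
  00011001
Decimal: 137 ^ 144 = 25



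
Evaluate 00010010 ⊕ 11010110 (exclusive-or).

XOR: 1 when bits differ
  00010010
^ 11010110
----------
  11000100
Decimal: 18 ^ 214 = 196



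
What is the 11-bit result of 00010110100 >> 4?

Original: 00010110100 (decimal 180)
Shift right by 4 positions
Drop the 4 low bits; fill with zeros on the left
Result: 00000001011 (decimal 11)
Equivalent: 180 >> 4 = 180 ÷ 2^4 = 11



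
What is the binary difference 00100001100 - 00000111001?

Method 1 - Direct subtraction (column by column from the right: bit − bit − borrow-in; if negative, add 2 and borrow 1 from the next column):
borrow: 00111100110
        00100001100
-       00000111001
-------------------
        00011010011

Method 2 - Add two's complement:
Two's complement of 00000111001: invert → 11111000110, add 1 → 11111000111
  00100001100
+ 11111000111
-------------
 100011010011  (end carry out of the top bit = 1)
Discarding the end carry: 00011010011
Decimal check:
  00100001100 = 256 + 8 + 4 = 268
  00000111001 = 32 + 16 + 8 + 1 = 57
  268 - 57 = 211, and 00011010011 = 128 + 64 + 16 + 2 + 1 = 211 ✓



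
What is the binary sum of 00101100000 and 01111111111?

Add column by column from the right: bit + bit + carry-in; write the sum mod 2, carry 1 when the sum is 2 or 3.
carry:  11111000000
        00101100000
+       01111111111
-------------------
       010101011111
(the carry out of the leftmost column, 0, becomes the leading bit)
Decimal check:
  00101100000 = 256 + 64 + 32 = 352
  01111111111 = 512 + 256 + 128 + 64 + 32 + 16 + 8 + 4 + 2 + 1 = 1023
  352 + 1023 = 1375, and 010101011111 = 1024 + 256 + 64 + 16 + 8 + 4 + 2 + 1 = 1375 ✓



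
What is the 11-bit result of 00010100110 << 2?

Original: 00010100110 (decimal 166)
Shift left by 2 positions
Append 2 zeros on the right
Result: 01010011000 (decimal 664)
Equivalent: 166 << 2 = 166 × 2^2 = 664



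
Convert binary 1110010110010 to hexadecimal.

Group into 4-bit nibbles from right:
  0001 = 1
  1100 = C
  1011 = B
  0010 = 2
Result: 1CB2



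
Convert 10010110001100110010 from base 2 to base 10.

Sum of powers of 2 for each 1-bit:
2^1 + 2^4 + 2^5 + 2^8 + 2^9 + 2^13 + 2^14 + 2^16 + 2^19
= 2 + 16 + 32 + 256 + 512 + 8192 + 16384 + 65536 + 524288
= 615218



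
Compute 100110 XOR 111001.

XOR: 1 when bits differ
  100110
^ 111001
--------
  011111
Decimal: 38 ^ 57 = 31



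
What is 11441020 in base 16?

Using repeated division by 16 (digits 10–15 are A–F):
11441020 ÷ 16 = 715063 remainder 12 (C)
715063 ÷ 16 = 44691 remainder 7
44691 ÷ 16 = 2793 remainder 3
2793 ÷ 16 = 174 remainder 9
174 ÷ 16 = 10 remainder 14 (E)
10 ÷ 16 = 0 remainder 10 (A)
Reading remainders bottom to top: AE937C



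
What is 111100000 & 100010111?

AND: 1 only when both bits are 1
  111100000
& 100010111
-----------
  100000000
Decimal: 480 & 279 = 256



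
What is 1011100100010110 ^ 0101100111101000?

XOR: 1 when bits differ
  1011100100010110
^ 0101100111101000
------------------
  1110000011111110
Decimal: 47382 ^ 23016 = 57598



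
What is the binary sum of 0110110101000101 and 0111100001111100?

Add column by column from the right: bit + bit + carry-in; write the sum mod 2, carry 1 when the sum is 2 or 3.
carry:  1111000011111000
        0110110101000101
+       0111100001111100
------------------------
       01110010111000001
(the carry out of the leftmost column, 0, becomes the leading bit)
Decimal check:
  0110110101000101 = 16384 + 8192 + 2048 + 1024 + 256 + 64 + 4 + 1 = 27973
  0111100001111100 = 16384 + 8192 + 4096 + 2048 + 64 + 32 + 16 + 8 + 4 = 30844
  27973 + 30844 = 58817, and 01110010111000001 = 32768 + 16384 + 8192 + 1024 + 256 + 128 + 64 + 1 = 58817 ✓



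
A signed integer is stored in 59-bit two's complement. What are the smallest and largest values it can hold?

For 59-bit two's complement:
Minimum: -2^58 = -288230376151711744
Maximum: 2^58 - 1 = 288230376151711743



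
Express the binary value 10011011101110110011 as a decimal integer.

Sum of powers of 2 for each 1-bit:
2^0 + 2^1 + 2^4 + 2^5 + 2^7 + 2^8 + 2^9 + 2^11 + 2^12 + 2^13 + 2^15 + 2^16 + 2^19
= 1 + 2 + 16 + 32 + 128 + 256 + 512 + 2048 + 4096 + 8192 + 32768 + 65536 + 524288
= 637875



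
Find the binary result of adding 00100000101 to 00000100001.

Add column by column from the right: bit + bit + carry-in; write the sum mod 2, carry 1 when the sum is 2 or 3.
carry:  00000000010
        00100000101
+       00000100001
-------------------
       000100100110
(the carry out of the leftmost column, 0, becomes the leading bit)
Decimal check:
  00100000101 = 256 + 4 + 1 = 261
  00000100001 = 32 + 1 = 33
  261 + 33 = 294, and 000100100110 = 256 + 32 + 4 + 2 = 294 ✓



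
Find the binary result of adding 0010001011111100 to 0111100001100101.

Add column by column from the right: bit + bit + carry-in; write the sum mod 2, carry 1 when the sum is 2 or 3.
carry:  1100000111111000
        0010001011111100
+       0111100001100101
------------------------
       01001101101100001
(the carry out of the leftmost column, 0, becomes the leading bit)
Decimal check:
  0010001011111100 = 8192 + 512 + 128 + 64 + 32 + 16 + 8 + 4 = 8956
  0111100001100101 = 16384 + 8192 + 4096 + 2048 + 64 + 32 + 4 + 1 = 30821
  8956 + 30821 = 39777, and 01001101101100001 = 32768 + 4096 + 2048 + 512 + 256 + 64 + 32 + 1 = 39777 ✓



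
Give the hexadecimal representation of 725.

Using repeated division by 16 (digits 10–15 are A–F):
725 ÷ 16 = 45 remainder 5
45 ÷ 16 = 2 remainder 13 (D)
2 ÷ 16 = 0 remainder 2
Reading remainders bottom to top: 2D5



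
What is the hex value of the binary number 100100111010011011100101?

Group into 4-bit nibbles from right:
  1001 = 9
  0011 = 3
  1010 = A
  0110 = 6
  1110 = E
  0101 = 5
Result: 93A6E5



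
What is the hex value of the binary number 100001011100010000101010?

Group into 4-bit nibbles from right:
  1000 = 8
  0101 = 5
  1100 = C
  0100 = 4
  0010 = 2
  1010 = A
Result: 85C42A



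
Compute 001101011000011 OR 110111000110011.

OR: 1 when either bit is 1
  001101011000011
| 110111000110011
-----------------
  111111011110011
Decimal: 6851 | 28211 = 32499



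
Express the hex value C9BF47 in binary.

Convert each hex digit to 4 bits:
  C = 1100
  9 = 1001
  B = 1011
  F = 1111
  4 = 0100
  7 = 0111
Concatenate: 110010011011111101000111



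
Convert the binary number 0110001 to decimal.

Sum of powers of 2 for each 1-bit:
2^0 + 2^4 + 2^5
= 1 + 16 + 32
= 49



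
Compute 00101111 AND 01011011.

AND: 1 only when both bits are 1
  00101111
& 01011011
----------
  00001011
Decimal: 47 & 91 = 11



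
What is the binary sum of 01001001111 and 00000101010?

Add column by column from the right: bit + bit + carry-in; write the sum mod 2, carry 1 when the sum is 2 or 3.
carry:  00000011100
        01001001111
+       00000101010
-------------------
       001001111001
(the carry out of the leftmost column, 0, becomes the leading bit)
Decimal check:
  01001001111 = 512 + 64 + 8 + 4 + 2 + 1 = 591
  00000101010 = 32 + 8 + 2 = 42
  591 + 42 = 633, and 001001111001 = 512 + 64 + 32 + 16 + 8 + 1 = 633 ✓



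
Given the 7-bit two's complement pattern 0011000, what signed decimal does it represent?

Binary: 0011000
Sign bit: 0 (non-negative)
Read directly as an unsigned value:
0011000 = 16 + 8 = 24
Value: 24



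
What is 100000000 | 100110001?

OR: 1 when either bit is 1
  100000000
| 100110001
-----------
  100110001
Decimal: 256 | 305 = 305



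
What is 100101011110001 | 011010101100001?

OR: 1 when either bit is 1
  100101011110001
| 011010101100001
-----------------
  111111111110001
Decimal: 19185 | 13665 = 32753



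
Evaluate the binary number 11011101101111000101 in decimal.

Sum of powers of 2 for each 1-bit:
2^0 + 2^2 + 2^6 + 2^7 + 2^8 + 2^9 + 2^11 + 2^12 + 2^14 + 2^15 + 2^16 + 2^18 + 2^19
= 1 + 4 + 64 + 128 + 256 + 512 + 2048 + 4096 + 16384 + 32768 + 65536 + 262144 + 524288
= 908229



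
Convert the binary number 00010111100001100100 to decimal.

Sum of powers of 2 for each 1-bit:
2^2 + 2^5 + 2^6 + 2^11 + 2^12 + 2^13 + 2^14 + 2^16
= 4 + 32 + 64 + 2048 + 4096 + 8192 + 16384 + 65536
= 96356



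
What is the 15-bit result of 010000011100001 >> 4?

Original: 010000011100001 (decimal 8417)
Shift right by 4 positions
Drop the 4 low bits; fill with zeros on the left
Result: 000001000001110 (decimal 526)
Equivalent: 8417 >> 4 = 8417 ÷ 2^4 = 526



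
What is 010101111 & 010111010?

AND: 1 only when both bits are 1
  010101111
& 010111010
-----------
  010101010
Decimal: 175 & 186 = 170



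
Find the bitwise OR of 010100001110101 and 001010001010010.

OR: 1 when either bit is 1
  010100001110101
| 001010001010010
-----------------
  011110001110111
Decimal: 10357 | 5202 = 15479



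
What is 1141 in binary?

Using repeated division by 2:
1141 ÷ 2 = 570 remainder 1
570 ÷ 2 = 285 remainder 0
285 ÷ 2 = 142 remainder 1
142 ÷ 2 = 71 remainder 0
71 ÷ 2 = 35 remainder 1
35 ÷ 2 = 17 remainder 1
17 ÷ 2 = 8 remainder 1
8 ÷ 2 = 4 remainder 0
4 ÷ 2 = 2 remainder 0
2 ÷ 2 = 1 remainder 0
1 ÷ 2 = 0 remainder 1
Reading remainders bottom to top: 10001110101



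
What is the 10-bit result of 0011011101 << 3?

Original: 0011011101 (decimal 221)
Shift left by 3 positions
Append 3 zeros on the right and drop the 3 high bits that overflow the 10-bit width
Result: 1011101000 (decimal 744)
Equivalent: 221 << 3 = 221 × 2^3 = 1768, truncated to 10 bits = 744



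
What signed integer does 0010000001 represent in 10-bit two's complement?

Binary: 0010000001
Sign bit: 0 (non-negative)
Read directly as an unsigned value:
0010000001 = 128 + 1 = 129
Value: 129



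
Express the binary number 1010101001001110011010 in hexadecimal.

Group into 4-bit nibbles from right:
  0010 = 2
  1010 = A
  1001 = 9
  0011 = 3
  1001 = 9
  1010 = A
Result: 2A939A



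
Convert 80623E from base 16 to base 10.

Expand by place value (powers of 16):
Digit values: E = 14
80623E = 8 × 16^5 + 0 × 16^4 + 6 × 16^3 + 2 × 16^2 + 3 × 16^1 + 14 × 16^0
= 8 × 1048576 + 0 × 65536 + 6 × 4096 + 2 × 256 + 3 × 16 + 14 × 1
= 8388608 + 0 + 24576 + 512 + 48 + 14
= 8413758



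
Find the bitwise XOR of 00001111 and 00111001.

XOR: 1 when bits differ
  00001111
^ 00111001
----------
  00110110
Decimal: 15 ^ 57 = 54



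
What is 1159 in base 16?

Using repeated division by 16 (digits 10–15 are A–F):
1159 ÷ 16 = 72 remainder 7
72 ÷ 16 = 4 remainder 8
4 ÷ 16 = 0 remainder 4
Reading remainders bottom to top: 487



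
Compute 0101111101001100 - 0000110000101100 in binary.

Method 1 - Direct subtraction (column by column from the right: bit − bit − borrow-in; if negative, add 2 and borrow 1 from the next column):
borrow: 0000000001000000
        0101111101001100
-       0000110000101100
------------------------
        0101001100100000

Method 2 - Add two's complement:
Two's complement of 0000110000101100: invert → 1111001111010011, add 1 → 1111001111010100
  0101111101001100
+ 1111001111010100
------------------
 10101001100100000  (end carry out of the top bit = 1)
Discarding the end carry: 0101001100100000
Decimal check:
  0101111101001100 = 16384 + 4096 + 2048 + 1024 + 512 + 256 + 64 + 8 + 4 = 24396
  0000110000101100 = 2048 + 1024 + 32 + 8 + 4 = 3116
  24396 - 3116 = 21280, and 0101001100100000 = 16384 + 4096 + 512 + 256 + 32 = 21280 ✓



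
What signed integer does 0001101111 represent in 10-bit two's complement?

Binary: 0001101111
Sign bit: 0 (non-negative)
Read directly as an unsigned value:
0001101111 = 64 + 32 + 8 + 4 + 2 + 1 = 111
Value: 111



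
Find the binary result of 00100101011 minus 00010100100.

Method 1 - Direct subtraction (column by column from the right: bit − bit − borrow-in; if negative, add 2 and borrow 1 from the next column):
borrow: 00100001000
        00100101011
-       00010100100
-------------------
        00010000111

Method 2 - Add two's complement:
Two's complement of 00010100100: invert → 11101011011, add 1 → 11101011100
  00100101011
+ 11101011100
-------------
 100010000111  (end carry out of the top bit = 1)
Discarding the end carry: 00010000111
Decimal check:
  00100101011 = 256 + 32 + 8 + 2 + 1 = 299
  00010100100 = 128 + 32 + 4 = 164
  299 - 164 = 135, and 00010000111 = 128 + 4 + 2 + 1 = 135 ✓



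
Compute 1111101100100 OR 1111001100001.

OR: 1 when either bit is 1
  1111101100100
| 1111001100001
---------------
  1111101100101
Decimal: 8036 | 7777 = 8037



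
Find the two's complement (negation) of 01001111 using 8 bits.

Original: 01001111
Step 1 - Invert all bits: 10110000
Step 2 - Add 1: 10110001
Verification: 01001111 + 10110001 = 100000000; discarding the end carry (carry out of the top bit) leaves the 8-bit value 00000000, as required for x + (-x)



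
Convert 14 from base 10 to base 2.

Using repeated division by 2:
14 ÷ 2 = 7 remainder 0
7 ÷ 2 = 3 remainder 1
3 ÷ 2 = 1 remainder 1
1 ÷ 2 = 0 remainder 1
Reading remainders bottom to top: 1110



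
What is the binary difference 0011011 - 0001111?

Method 1 - Direct subtraction (column by column from the right: bit − bit − borrow-in; if negative, add 2 and borrow 1 from the next column):
borrow: 0011000
        0011011
-       0001111
---------------
        0001100

Method 2 - Add two's complement:
Two's complement of 0001111: invert → 1110000, add 1 → 1110001
  0011011
+ 1110001
---------
 10001100  (end carry out of the top bit = 1)
Discarding the end carry: 0001100
Decimal check:
  0011011 = 16 + 8 + 2 + 1 = 27
  0001111 = 8 + 4 + 2 + 1 = 15
  27 - 15 = 12, and 0001100 = 8 + 4 = 12 ✓



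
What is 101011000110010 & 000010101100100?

AND: 1 only when both bits are 1
  101011000110010
& 000010101100100
-----------------
  000010000100000
Decimal: 22066 & 1380 = 1056



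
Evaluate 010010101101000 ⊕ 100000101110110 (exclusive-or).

XOR: 1 when bits differ
  010010101101000
^ 100000101110110
-----------------
  110010000011110
Decimal: 9576 ^ 16758 = 25630



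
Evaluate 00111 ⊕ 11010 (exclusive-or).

XOR: 1 when bits differ
  00111
^ 11010
-------
  11101
Decimal: 7 ^ 26 = 29



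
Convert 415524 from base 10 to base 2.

Using repeated division by 2:
415524 ÷ 2 = 207762 remainder 0
207762 ÷ 2 = 103881 remainder 0
103881 ÷ 2 = 51940 remainder 1
51940 ÷ 2 = 25970 remainder 0
25970 ÷ 2 = 12985 remainder 0
12985 ÷ 2 = 6492 remainder 1
6492 ÷ 2 = 3246 remainder 0
3246 ÷ 2 = 1623 remainder 0
1623 ÷ 2 = 811 remainder 1
811 ÷ 2 = 405 remainder 1
405 ÷ 2 = 202 remainder 1
202 ÷ 2 = 101 remainder 0
101 ÷ 2 = 50 remainder 1
50 ÷ 2 = 25 remainder 0
25 ÷ 2 = 12 remainder 1
12 ÷ 2 = 6 remainder 0
6 ÷ 2 = 3 remainder 0
3 ÷ 2 = 1 remainder 1
1 ÷ 2 = 0 remainder 1
Reading remainders bottom to top: 1100101011100100100



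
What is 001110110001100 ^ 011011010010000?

XOR: 1 when bits differ
  001110110001100
^ 011011010010000
-----------------
  010101100011100
Decimal: 7564 ^ 13968 = 11036



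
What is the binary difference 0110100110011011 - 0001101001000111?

Method 1 - Direct subtraction (column by column from the right: bit − bit − borrow-in; if negative, add 2 and borrow 1 from the next column):
borrow: 0011110010001000
        0110100110011011
-       0001101001000111
------------------------
        0100111101010100

Method 2 - Add two's complement:
Two's complement of 0001101001000111: invert → 1110010110111000, add 1 → 1110010110111001
  0110100110011011
+ 1110010110111001
------------------
 10100111101010100  (end carry out of the top bit = 1)
Discarding the end carry: 0100111101010100
Decimal check:
  0110100110011011 = 16384 + 8192 + 2048 + 256 + 128 + 16 + 8 + 2 + 1 = 27035
  0001101001000111 = 4096 + 2048 + 512 + 64 + 4 + 2 + 1 = 6727
  27035 - 6727 = 20308, and 0100111101010100 = 16384 + 2048 + 1024 + 512 + 256 + 64 + 16 + 4 = 20308 ✓



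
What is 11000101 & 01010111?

AND: 1 only when both bits are 1
  11000101
& 01010111
----------
  01000101
Decimal: 197 & 87 = 69



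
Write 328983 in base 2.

Using repeated division by 2:
328983 ÷ 2 = 164491 remainder 1
164491 ÷ 2 = 82245 remainder 1
82245 ÷ 2 = 41122 remainder 1
41122 ÷ 2 = 20561 remainder 0
20561 ÷ 2 = 10280 remainder 1
10280 ÷ 2 = 5140 remainder 0
5140 ÷ 2 = 2570 remainder 0
2570 ÷ 2 = 1285 remainder 0
1285 ÷ 2 = 642 remainder 1
642 ÷ 2 = 321 remainder 0
321 ÷ 2 = 160 remainder 1
160 ÷ 2 = 80 remainder 0
80 ÷ 2 = 40 remainder 0
40 ÷ 2 = 20 remainder 0
20 ÷ 2 = 10 remainder 0
10 ÷ 2 = 5 remainder 0
5 ÷ 2 = 2 remainder 1
2 ÷ 2 = 1 remainder 0
1 ÷ 2 = 0 remainder 1
Reading remainders bottom to top: 1010000010100010111



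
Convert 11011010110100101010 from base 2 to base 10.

Sum of powers of 2 for each 1-bit:
2^1 + 2^3 + 2^5 + 2^8 + 2^10 + 2^11 + 2^13 + 2^15 + 2^16 + 2^18 + 2^19
= 2 + 8 + 32 + 256 + 1024 + 2048 + 8192 + 32768 + 65536 + 262144 + 524288
= 896298



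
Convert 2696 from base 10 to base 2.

Using repeated division by 2:
2696 ÷ 2 = 1348 remainder 0
1348 ÷ 2 = 674 remainder 0
674 ÷ 2 = 337 remainder 0
337 ÷ 2 = 168 remainder 1
168 ÷ 2 = 84 remainder 0
84 ÷ 2 = 42 remainder 0
42 ÷ 2 = 21 remainder 0
21 ÷ 2 = 10 remainder 1
10 ÷ 2 = 5 remainder 0
5 ÷ 2 = 2 remainder 1
2 ÷ 2 = 1 remainder 0
1 ÷ 2 = 0 remainder 1
Reading remainders bottom to top: 101010001000



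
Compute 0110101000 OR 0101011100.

OR: 1 when either bit is 1
  0110101000
| 0101011100
------------
  0111111100
Decimal: 424 | 348 = 508



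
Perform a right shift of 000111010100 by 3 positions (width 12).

Original: 000111010100 (decimal 468)
Shift right by 3 positions
Drop the 3 low bits; fill with zeros on the left
Result: 000000111010 (decimal 58)
Equivalent: 468 >> 3 = 468 ÷ 2^3 = 58



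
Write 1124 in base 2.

Using repeated division by 2:
1124 ÷ 2 = 562 remainder 0
562 ÷ 2 = 281 remainder 0
281 ÷ 2 = 140 remainder 1
140 ÷ 2 = 70 remainder 0
70 ÷ 2 = 35 remainder 0
35 ÷ 2 = 17 remainder 1
17 ÷ 2 = 8 remainder 1
8 ÷ 2 = 4 remainder 0
4 ÷ 2 = 2 remainder 0
2 ÷ 2 = 1 remainder 0
1 ÷ 2 = 0 remainder 1
Reading remainders bottom to top: 10001100100



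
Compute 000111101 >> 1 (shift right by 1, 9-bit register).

Original: 000111101 (decimal 61)
Shift right by 1 position
Drop the 1 low bit; fill with zero on the left
Result: 000011110 (decimal 30)
Equivalent: 61 >> 1 = 61 ÷ 2^1 = 30



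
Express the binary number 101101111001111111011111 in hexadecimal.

Group into 4-bit nibbles from right:
  1011 = B
  0111 = 7
  1001 = 9
  1111 = F
  1101 = D
  1111 = F
Result: B79FDF



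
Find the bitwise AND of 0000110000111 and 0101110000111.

AND: 1 only when both bits are 1
  0000110000111
& 0101110000111
---------------
  0000110000111
Decimal: 391 & 2951 = 391



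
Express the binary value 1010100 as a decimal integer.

Sum of powers of 2 for each 1-bit:
2^2 + 2^4 + 2^6
= 4 + 16 + 64
= 84



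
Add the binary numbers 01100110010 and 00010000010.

Add column by column from the right: bit + bit + carry-in; write the sum mod 2, carry 1 when the sum is 2 or 3.
carry:  00000000100
        01100110010
+       00010000010
-------------------
       001110110100
(the carry out of the leftmost column, 0, becomes the leading bit)
Decimal check:
  01100110010 = 512 + 256 + 32 + 16 + 2 = 818
  00010000010 = 128 + 2 = 130
  818 + 130 = 948, and 001110110100 = 512 + 256 + 128 + 32 + 16 + 4 = 948 ✓



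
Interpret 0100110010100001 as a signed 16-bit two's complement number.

Binary: 0100110010100001
Sign bit: 0 (non-negative)
Read directly as an unsigned value:
0100110010100001 = 16384 + 2048 + 1024 + 128 + 32 + 1 = 19617
Value: 19617



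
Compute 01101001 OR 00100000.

OR: 1 when either bit is 1
  01101001
| 00100000
----------
  01101001
Decimal: 105 | 32 = 105



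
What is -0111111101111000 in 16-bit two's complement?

Original: 0111111101111000
Step 1 - Invert all bits: 1000000010000111
Step 2 - Add 1: 1000000010001000
Verification: 0111111101111000 + 1000000010001000 = 10000000000000000; discarding the end carry (carry out of the top bit) leaves the 16-bit value 0000000000000000, as required for x + (-x)



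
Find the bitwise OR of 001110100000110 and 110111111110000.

OR: 1 when either bit is 1
  001110100000110
| 110111111110000
-----------------
  111111111110110
Decimal: 7430 | 28656 = 32758



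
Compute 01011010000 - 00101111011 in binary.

Method 1 - Direct subtraction (column by column from the right: bit − bit − borrow-in; if negative, add 2 and borrow 1 from the next column):
borrow: 01011111110
        01011010000
-       00101111011
-------------------
        00101010101

Method 2 - Add two's complement:
Two's complement of 00101111011: invert → 11010000100, add 1 → 11010000101
  01011010000
+ 11010000101
-------------
 100101010101  (end carry out of the top bit = 1)
Discarding the end carry: 00101010101
Decimal check:
  01011010000 = 512 + 128 + 64 + 16 = 720
  00101111011 = 256 + 64 + 32 + 16 + 8 + 2 + 1 = 379
  720 - 379 = 341, and 00101010101 = 256 + 64 + 16 + 4 + 1 = 341 ✓



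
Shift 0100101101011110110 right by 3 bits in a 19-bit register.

Original: 0100101101011110110 (decimal 154358)
Shift right by 3 positions
Drop the 3 low bits; fill with zeros on the left
Result: 0000100101101011110 (decimal 19294)
Equivalent: 154358 >> 3 = 154358 ÷ 2^3 = 19294



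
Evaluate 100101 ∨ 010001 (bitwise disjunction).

OR: 1 when either bit is 1
  100101
| 010001
--------
  110101
Decimal: 37 | 17 = 53



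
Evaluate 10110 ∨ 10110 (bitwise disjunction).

OR: 1 when either bit is 1
  10110
| 10110
-------
  10110
Decimal: 22 | 22 = 22



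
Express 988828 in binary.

Using repeated division by 2:
988828 ÷ 2 = 494414 remainder 0
494414 ÷ 2 = 247207 remainder 0
247207 ÷ 2 = 123603 remainder 1
123603 ÷ 2 = 61801 remainder 1
61801 ÷ 2 = 30900 remainder 1
30900 ÷ 2 = 15450 remainder 0
15450 ÷ 2 = 7725 remainder 0
7725 ÷ 2 = 3862 remainder 1
3862 ÷ 2 = 1931 remainder 0
1931 ÷ 2 = 965 remainder 1
965 ÷ 2 = 482 remainder 1
482 ÷ 2 = 241 remainder 0
241 ÷ 2 = 120 remainder 1
120 ÷ 2 = 60 remainder 0
60 ÷ 2 = 30 remainder 0
30 ÷ 2 = 15 remainder 0
15 ÷ 2 = 7 remainder 1
7 ÷ 2 = 3 remainder 1
3 ÷ 2 = 1 remainder 1
1 ÷ 2 = 0 remainder 1
Reading remainders bottom to top: 11110001011010011100



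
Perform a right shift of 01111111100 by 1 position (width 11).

Original: 01111111100 (decimal 1020)
Shift right by 1 position
Drop the 1 low bit; fill with zero on the left
Result: 00111111110 (decimal 510)
Equivalent: 1020 >> 1 = 1020 ÷ 2^1 = 510



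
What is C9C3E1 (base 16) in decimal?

Expand by place value (powers of 16):
Digit values: C = 12, E = 14
C9C3E1 = 12 × 16^5 + 9 × 16^4 + 12 × 16^3 + 3 × 16^2 + 14 × 16^1 + 1 × 16^0
= 12 × 1048576 + 9 × 65536 + 12 × 4096 + 3 × 256 + 14 × 16 + 1 × 1
= 12582912 + 589824 + 49152 + 768 + 224 + 1
= 13222881



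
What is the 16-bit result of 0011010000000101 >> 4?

Original: 0011010000000101 (decimal 13317)
Shift right by 4 positions
Drop the 4 low bits; fill with zeros on the left
Result: 0000001101000000 (decimal 832)
Equivalent: 13317 >> 4 = 13317 ÷ 2^4 = 832



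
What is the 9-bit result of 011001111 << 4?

Original: 011001111 (decimal 207)
Shift left by 4 positions
Append 4 zeros on the right and drop the 4 high bits that overflow the 9-bit width
Result: 011110000 (decimal 240)
Equivalent: 207 << 4 = 207 × 2^4 = 3312, truncated to 9 bits = 240



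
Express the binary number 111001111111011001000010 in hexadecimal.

Group into 4-bit nibbles from right:
  1110 = E
  0111 = 7
  1111 = F
  0110 = 6
  0100 = 4
  0010 = 2
Result: E7F642



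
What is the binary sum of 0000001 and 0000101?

Add column by column from the right: bit + bit + carry-in; write the sum mod 2, carry 1 when the sum is 2 or 3.
carry:  0000010
        0000001
+       0000101
---------------
       00000110
(the carry out of the leftmost column, 0, becomes the leading bit)
Decimal check:
  0000001 = 1
  0000101 = 4 + 1 = 5
  1 + 5 = 6, and 00000110 = 4 + 2 = 6 ✓



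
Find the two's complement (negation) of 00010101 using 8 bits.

Original: 00010101
Step 1 - Invert all bits: 11101010
Step 2 - Add 1: 11101011
Verification: 00010101 + 11101011 = 100000000; discarding the end carry (carry out of the top bit) leaves the 8-bit value 00000000, as required for x + (-x)



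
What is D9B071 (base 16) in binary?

Convert each hex digit to 4 bits:
  D = 1101
  9 = 1001
  B = 1011
  0 = 0000
  7 = 0111
  1 = 0001
Concatenate: 110110011011000001110001



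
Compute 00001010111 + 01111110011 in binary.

Add column by column from the right: bit + bit + carry-in; write the sum mod 2, carry 1 when the sum is 2 or 3.
carry:  11111101110
        00001010111
+       01111110011
-------------------
       010001001010
(the carry out of the leftmost column, 0, becomes the leading bit)
Decimal check:
  00001010111 = 64 + 16 + 4 + 2 + 1 = 87
  01111110011 = 512 + 256 + 128 + 64 + 32 + 16 + 2 + 1 = 1011
  87 + 1011 = 1098, and 010001001010 = 1024 + 64 + 8 + 2 = 1098 ✓



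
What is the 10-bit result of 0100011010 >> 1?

Original: 0100011010 (decimal 282)
Shift right by 1 position
Drop the 1 low bit; fill with zero on the left
Result: 0010001101 (decimal 141)
Equivalent: 282 >> 1 = 282 ÷ 2^1 = 141



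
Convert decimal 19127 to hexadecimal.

Using repeated division by 16 (digits 10–15 are A–F):
19127 ÷ 16 = 1195 remainder 7
1195 ÷ 16 = 74 remainder 11 (B)
74 ÷ 16 = 4 remainder 10 (A)
4 ÷ 16 = 0 remainder 4
Reading remainders bottom to top: 4AB7



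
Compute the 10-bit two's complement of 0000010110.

Original: 0000010110
Step 1 - Invert all bits: 1111101001
Step 2 - Add 1: 1111101010
Verification: 0000010110 + 1111101010 = 10000000000; discarding the end carry (carry out of the top bit) leaves the 10-bit value 0000000000, as required for x + (-x)



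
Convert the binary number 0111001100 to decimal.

Sum of powers of 2 for each 1-bit:
2^2 + 2^3 + 2^6 + 2^7 + 2^8
= 4 + 8 + 64 + 128 + 256
= 460



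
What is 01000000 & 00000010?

AND: 1 only when both bits are 1
  01000000
& 00000010
----------
  00000000
Decimal: 64 & 2 = 0



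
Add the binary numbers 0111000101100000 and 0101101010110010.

Add column by column from the right: bit + bit + carry-in; write the sum mod 2, carry 1 when the sum is 2 or 3.
carry:  1110011111000000
        0111000101100000
+       0101101010110010
------------------------
       01100110000010010
(the carry out of the leftmost column, 0, becomes the leading bit)
Decimal check:
  0111000101100000 = 16384 + 8192 + 4096 + 256 + 64 + 32 = 29024
  0101101010110010 = 16384 + 4096 + 2048 + 512 + 128 + 32 + 16 + 2 = 23218
  29024 + 23218 = 52242, and 01100110000010010 = 32768 + 16384 + 2048 + 1024 + 16 + 2 = 52242 ✓



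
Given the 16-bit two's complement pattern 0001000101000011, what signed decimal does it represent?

Binary: 0001000101000011
Sign bit: 0 (non-negative)
Read directly as an unsigned value:
0001000101000011 = 4096 + 256 + 64 + 2 + 1 = 4419
Value: 4419



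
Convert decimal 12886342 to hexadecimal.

Using repeated division by 16 (digits 10–15 are A–F):
12886342 ÷ 16 = 805396 remainder 6
805396 ÷ 16 = 50337 remainder 4
50337 ÷ 16 = 3146 remainder 1
3146 ÷ 16 = 196 remainder 10 (A)
196 ÷ 16 = 12 remainder 4
12 ÷ 16 = 0 remainder 12 (C)
Reading remainders bottom to top: C4A146



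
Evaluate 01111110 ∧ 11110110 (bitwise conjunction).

AND: 1 only when both bits are 1
  01111110
& 11110110
----------
  01110110
Decimal: 126 & 246 = 118



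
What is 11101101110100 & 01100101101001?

AND: 1 only when both bits are 1
  11101101110100
& 01100101101001
----------------
  01100101100000
Decimal: 15220 & 6505 = 6496



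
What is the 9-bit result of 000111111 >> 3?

Original: 000111111 (decimal 63)
Shift right by 3 positions
Drop the 3 low bits; fill with zeros on the left
Result: 000000111 (decimal 7)
Equivalent: 63 >> 3 = 63 ÷ 2^3 = 7



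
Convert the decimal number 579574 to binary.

Using repeated division by 2:
579574 ÷ 2 = 289787 remainder 0
289787 ÷ 2 = 144893 remainder 1
144893 ÷ 2 = 72446 remainder 1
72446 ÷ 2 = 36223 remainder 0
36223 ÷ 2 = 18111 remainder 1
18111 ÷ 2 = 9055 remainder 1
9055 ÷ 2 = 4527 remainder 1
4527 ÷ 2 = 2263 remainder 1
2263 ÷ 2 = 1131 remainder 1
1131 ÷ 2 = 565 remainder 1
565 ÷ 2 = 282 remainder 1
282 ÷ 2 = 141 remainder 0
141 ÷ 2 = 70 remainder 1
70 ÷ 2 = 35 remainder 0
35 ÷ 2 = 17 remainder 1
17 ÷ 2 = 8 remainder 1
8 ÷ 2 = 4 remainder 0
4 ÷ 2 = 2 remainder 0
2 ÷ 2 = 1 remainder 0
1 ÷ 2 = 0 remainder 1
Reading remainders bottom to top: 10001101011111110110



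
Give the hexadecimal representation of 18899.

Using repeated division by 16 (digits 10–15 are A–F):
18899 ÷ 16 = 1181 remainder 3
1181 ÷ 16 = 73 remainder 13 (D)
73 ÷ 16 = 4 remainder 9
4 ÷ 16 = 0 remainder 4
Reading remainders bottom to top: 49D3



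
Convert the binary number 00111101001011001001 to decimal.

Sum of powers of 2 for each 1-bit:
2^0 + 2^3 + 2^6 + 2^7 + 2^9 + 2^12 + 2^14 + 2^15 + 2^16 + 2^17
= 1 + 8 + 64 + 128 + 512 + 4096 + 16384 + 32768 + 65536 + 131072
= 250569



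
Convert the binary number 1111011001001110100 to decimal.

Sum of powers of 2 for each 1-bit:
2^2 + 2^4 + 2^5 + 2^6 + 2^9 + 2^12 + 2^13 + 2^15 + 2^16 + 2^17 + 2^18
= 4 + 16 + 32 + 64 + 512 + 4096 + 8192 + 32768 + 65536 + 131072 + 262144
= 504436



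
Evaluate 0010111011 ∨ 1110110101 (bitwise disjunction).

OR: 1 when either bit is 1
  0010111011
| 1110110101
------------
  1110111111
Decimal: 187 | 949 = 959



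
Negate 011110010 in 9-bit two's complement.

Original: 011110010
Step 1 - Invert all bits: 100001101
Step 2 - Add 1: 100001110
Verification: 011110010 + 100001110 = 1000000000; discarding the end carry (carry out of the top bit) leaves the 9-bit value 000000000, as required for x + (-x)



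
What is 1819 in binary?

Using repeated division by 2:
1819 ÷ 2 = 909 remainder 1
909 ÷ 2 = 454 remainder 1
454 ÷ 2 = 227 remainder 0
227 ÷ 2 = 113 remainder 1
113 ÷ 2 = 56 remainder 1
56 ÷ 2 = 28 remainder 0
28 ÷ 2 = 14 remainder 0
14 ÷ 2 = 7 remainder 0
7 ÷ 2 = 3 remainder 1
3 ÷ 2 = 1 remainder 1
1 ÷ 2 = 0 remainder 1
Reading remainders bottom to top: 11100011011



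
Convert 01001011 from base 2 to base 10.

Sum of powers of 2 for each 1-bit:
2^0 + 2^1 + 2^3 + 2^6
= 1 + 2 + 8 + 64
= 75



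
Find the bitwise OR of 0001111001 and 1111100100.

OR: 1 when either bit is 1
  0001111001
| 1111100100
------------
  1111111101
Decimal: 121 | 996 = 1021



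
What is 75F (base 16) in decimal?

Expand by place value (powers of 16):
Digit values: F = 15
75F = 7 × 16^2 + 5 × 16^1 + 15 × 16^0
= 7 × 256 + 5 × 16 + 15 × 1
= 1792 + 80 + 15
= 1887



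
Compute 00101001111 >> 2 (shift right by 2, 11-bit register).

Original: 00101001111 (decimal 335)
Shift right by 2 positions
Drop the 2 low bits; fill with zeros on the left
Result: 00001010011 (decimal 83)
Equivalent: 335 >> 2 = 335 ÷ 2^2 = 83



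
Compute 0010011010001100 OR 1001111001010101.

OR: 1 when either bit is 1
  0010011010001100
| 1001111001010101
------------------
  1011111011011101
Decimal: 9868 | 40533 = 48861



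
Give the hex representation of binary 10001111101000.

Group into 4-bit nibbles from right:
  0010 = 2
  0011 = 3
  1110 = E
  1000 = 8
Result: 23E8



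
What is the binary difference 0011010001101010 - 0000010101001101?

Method 1 - Direct subtraction (column by column from the right: bit − bit − borrow-in; if negative, add 2 and borrow 1 from the next column):
borrow: 0001111000111010
        0011010001101010
-       0000010101001101
------------------------
        0010111100011101

Method 2 - Add two's complement:
Two's complement of 0000010101001101: invert → 1111101010110010, add 1 → 1111101010110011
  0011010001101010
+ 1111101010110011
------------------
 10010111100011101  (end carry out of the top bit = 1)
Discarding the end carry: 0010111100011101
Decimal check:
  0011010001101010 = 8192 + 4096 + 1024 + 64 + 32 + 8 + 2 = 13418
  0000010101001101 = 1024 + 256 + 64 + 8 + 4 + 1 = 1357
  13418 - 1357 = 12061, and 0010111100011101 = 8192 + 2048 + 1024 + 512 + 256 + 16 + 8 + 4 + 1 = 12061 ✓



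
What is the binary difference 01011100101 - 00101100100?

Method 1 - Direct subtraction (column by column from the right: bit − bit − borrow-in; if negative, add 2 and borrow 1 from the next column):
borrow: 01000000000
        01011100101
-       00101100100
-------------------
        00110000001

Method 2 - Add two's complement:
Two's complement of 00101100100: invert → 11010011011, add 1 → 11010011100
  01011100101
+ 11010011100
-------------
 100110000001  (end carry out of the top bit = 1)
Discarding the end carry: 00110000001
Decimal check:
  01011100101 = 512 + 128 + 64 + 32 + 4 + 1 = 741
  00101100100 = 256 + 64 + 32 + 4 = 356
  741 - 356 = 385, and 00110000001 = 256 + 128 + 1 = 385 ✓



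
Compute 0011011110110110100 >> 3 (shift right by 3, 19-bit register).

Original: 0011011110110110100 (decimal 114100)
Shift right by 3 positions
Drop the 3 low bits; fill with zeros on the left
Result: 0000011011110110110 (decimal 14262)
Equivalent: 114100 >> 3 = 114100 ÷ 2^3 = 14262

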